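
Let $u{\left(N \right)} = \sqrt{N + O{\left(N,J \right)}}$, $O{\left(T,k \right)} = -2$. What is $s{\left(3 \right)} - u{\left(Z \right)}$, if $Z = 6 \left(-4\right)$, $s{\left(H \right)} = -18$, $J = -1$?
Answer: $-18 - i \sqrt{26} \approx -18.0 - 5.099 i$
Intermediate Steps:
$Z = -24$
$u{\left(N \right)} = \sqrt{-2 + N}$ ($u{\left(N \right)} = \sqrt{N - 2} = \sqrt{-2 + N}$)
$s{\left(3 \right)} - u{\left(Z \right)} = -18 - \sqrt{-2 - 24} = -18 - \sqrt{-26} = -18 - i \sqrt{26}$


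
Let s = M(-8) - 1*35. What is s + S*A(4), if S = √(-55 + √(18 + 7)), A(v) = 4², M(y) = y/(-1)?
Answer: -27 + 80*I*√2 ≈ -27.0 + 113.14*I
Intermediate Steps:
M(y) = -y (M(y) = y*(-1) = -y)
A(v) = 16
S = 5*I*√2 (S = √(-55 + √25) = √(-55 + 5) = √(-50) = 5*I*√2 ≈ 7.0711*I)
s = -27 (s = -1*(-8) - 1*35 = 8 - 35 = -27)
s + S*A(4) = -27 + (5*I*√2)*16 = -27 + 80*I*√2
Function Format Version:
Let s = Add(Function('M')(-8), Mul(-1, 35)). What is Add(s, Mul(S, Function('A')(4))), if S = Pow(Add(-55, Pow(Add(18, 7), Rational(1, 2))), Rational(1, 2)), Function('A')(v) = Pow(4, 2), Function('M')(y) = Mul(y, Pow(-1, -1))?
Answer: Add(-27, Mul(80, I, Pow(2, Rational(1, 2)))) ≈ Add(-27.000, Mul(113.14, I))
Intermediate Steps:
Function('M')(y) = Mul(-1, y) (Function('M')(y) = Mul(y, -1) = Mul(-1, y))
Function('A')(v) = 16
S = Mul(5, I, Pow(2, Rational(1, 2))) (S = Pow(Add(-55, Pow(25, Rational(1, 2))), Rational(1, 2)) = Pow(Add(-55, 5), Rational(1, 2)) = Pow(-50, Rational(1, 2)) = Mul(5, I, Pow(2, Rational(1, 2))) ≈ Mul(7.0711, I))
s = -27 (s = Add(Mul(-1, -8), Mul(-1, 35)) = Add(8, -35) = -27)
Add(s, Mul(S, Function('A')(4))) = Add(-27, Mul(Mul(5, I, Pow(2, Rational(1, 2))), 16)) = Add(-27, Mul(80, I, Pow(2, Rational(1, 2))))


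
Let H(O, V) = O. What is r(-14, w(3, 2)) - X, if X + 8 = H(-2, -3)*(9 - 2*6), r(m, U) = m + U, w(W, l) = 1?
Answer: -11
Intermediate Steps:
r(m, U) = U + m
X = -2 (X = -8 - 2*(9 - 2*6) = -8 - 2*(9 - 1*12) = -8 - 2*(9 - 12) = -8 - 2*(-3) = -8 + 6 = -2)
r(-14, w(3, 2)) - X = (1 - 14) - 1*(-2) = -13 + 2 = -11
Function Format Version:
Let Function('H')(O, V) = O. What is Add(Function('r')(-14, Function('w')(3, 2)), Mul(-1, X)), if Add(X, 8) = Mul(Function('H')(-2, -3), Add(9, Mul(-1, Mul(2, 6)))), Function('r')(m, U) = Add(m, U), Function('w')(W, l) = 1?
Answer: -11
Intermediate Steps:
Function('r')(m, U) = Add(U, m)
X = -2 (X = Add(-8, Mul(-2, Add(9, Mul(-1, Mul(2, 6))))) = Add(-8, Mul(-2, Add(9, Mul(-1, 12)))) = Add(-8, Mul(-2, Add(9, -12))) = Add(-8, Mul(-2, -3)) = Add(-8, 6) = -2)
Add(Function('r')(-14, Function('w')(3, 2)), Mul(-1, X)) = Add(Add(1, -14), Mul(-1, -2)) = Add(-13, 2) = -11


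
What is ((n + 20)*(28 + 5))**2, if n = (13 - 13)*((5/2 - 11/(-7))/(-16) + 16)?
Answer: 435600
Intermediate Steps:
n = 0 (n = 0*((5*(1/2) - 11*(-1/7))*(-1/16) + 16) = 0*((5/2 + 11/7)*(-1/16) + 16) = 0*((57/14)*(-1/16) + 16) = 0*(-57/224 + 16) = 0*(3527/224) = 0)
((n + 20)*(28 + 5))**2 = ((0 + 20)*(28 + 5))**2 = (20*33)**2 = 660**2 = 435600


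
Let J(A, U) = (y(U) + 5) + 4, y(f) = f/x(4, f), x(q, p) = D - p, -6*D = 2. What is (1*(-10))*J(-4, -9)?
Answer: -1035/13 ≈ -79.615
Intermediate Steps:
D = -⅓ (D = -⅙*2 = -⅓ ≈ -0.33333)
x(q, p) = -⅓ - p
y(f) = f/(-⅓ - f)
J(A, U) = 9 - 3*U/(1 + 3*U) (J(A, U) = (-3*U/(1 + 3*U) + 5) + 4 = (5 - 3*U/(1 + 3*U)) + 4 = 9 - 3*U/(1 + 3*U))
(1*(-10))*J(-4, -9) = (1*(-10))*(3*(3 + 8*(-9))/(1 + 3*(-9))) = -30*(3 - 72)/(1 - 27) = -30*(-69)/(-26) = -30*(-1)*(-69)/26 = -10*207/26 = -1035/13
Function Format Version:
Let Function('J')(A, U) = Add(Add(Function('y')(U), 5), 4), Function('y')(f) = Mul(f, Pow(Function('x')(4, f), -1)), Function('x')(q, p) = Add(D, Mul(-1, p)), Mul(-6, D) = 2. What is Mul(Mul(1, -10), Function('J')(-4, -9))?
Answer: Rational(-1035, 13) ≈ -79.615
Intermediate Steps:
D = Rational(-1, 3) (D = Mul(Rational(-1, 6), 2) = Rational(-1, 3) ≈ -0.33333)
Function('x')(q, p) = Add(Rational(-1, 3), Mul(-1, p))
Function('y')(f) = Mul(f, Pow(Add(Rational(-1, 3), Mul(-1, f)), -1))
Function('J')(A, U) = Add(9, Mul(-3, U, Pow(Add(1, Mul(3, U)), -1))) (Function('J')(A, U) = Add(Add(Mul(-3, U, Pow(Add(1, Mul(3, U)), -1)), 5), 4) = Add(Add(5, Mul(-3, U, Pow(Add(1, Mul(3, U)), -1))), 4) = Add(9, Mul(-3, U, Pow(Add(1, Mul(3, U)), -1))))
Mul(Mul(1, -10), Function('J')(-4, -9)) = Mul(Mul(1, -10), Mul(3, Pow(Add(1, Mul(3, -9)), -1), Add(3, Mul(8, -9)))) = Mul(-10, Mul(3, Pow(Add(1, -27), -1), Add(3, -72))) = Mul(-10, Mul(3, Pow(-26, -1), -69)) = Mul(-10, Mul(3, Rational(-1, 26), -69)) = Mul(-10, Rational(207, 26)) = Rational(-1035, 13)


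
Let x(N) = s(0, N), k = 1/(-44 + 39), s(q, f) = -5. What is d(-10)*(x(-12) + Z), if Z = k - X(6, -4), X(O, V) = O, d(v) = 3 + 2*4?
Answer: -616/5 ≈ -123.20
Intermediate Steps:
k = -⅕ (k = 1/(-5) = -⅕ ≈ -0.20000)
x(N) = -5
d(v) = 11 (d(v) = 3 + 8 = 11)
Z = -31/5 (Z = -⅕ - 1*6 = -⅕ - 6 = -31/5 ≈ -6.2000)
d(-10)*(x(-12) + Z) = 11*(-5 - 31/5) = 11*(-56/5) = -616/5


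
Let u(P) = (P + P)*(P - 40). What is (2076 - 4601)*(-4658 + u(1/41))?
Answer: 19779274400/1681 ≈ 1.1766e+7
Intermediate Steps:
u(P) = 2*P*(-40 + P) (u(P) = (2*P)*(-40 + P) = 2*P*(-40 + P))
(2076 - 4601)*(-4658 + u(1/41)) = (2076 - 4601)*(-4658 + 2*(-40 + 1/41)/41) = -2525*(-4658 + 2*(1/41)*(-40 + 1/41)) = -2525*(-4658 + 2*(1/41)*(-1639/41)) = -2525*(-4658 - 3278/1681) = -2525*(-7833376/1681) = 19779274400/1681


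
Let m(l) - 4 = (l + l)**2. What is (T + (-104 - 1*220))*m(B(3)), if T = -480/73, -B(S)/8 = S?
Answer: -55696656/73 ≈ -7.6297e+5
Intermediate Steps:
B(S) = -8*S
T = -480/73 (T = -480*1/73 = -480/73 ≈ -6.5753)
m(l) = 4 + 4*l**2 (m(l) = 4 + (l + l)**2 = 4 + (2*l)**2 = 4 + 4*l**2)
(T + (-104 - 1*220))*m(B(3)) = (-480/73 + (-104 - 1*220))*(4 + 4*(-8*3)**2) = (-480/73 + (-104 - 220))*(4 + 4*(-24)**2) = (-480/73 - 324)*(4 + 4*576) = -24132*(4 + 2304)/73 = -24132/73*2308 = -55696656/73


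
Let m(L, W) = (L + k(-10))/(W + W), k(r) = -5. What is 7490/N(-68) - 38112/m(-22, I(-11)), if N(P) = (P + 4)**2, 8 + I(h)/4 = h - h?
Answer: -1665104983/18432 ≈ -90338.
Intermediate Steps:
I(h) = -32 (I(h) = -32 + 4*(h - h) = -32 + 4*0 = -32 + 0 = -32)
m(L, W) = (-5 + L)/(2*W) (m(L, W) = (L - 5)/(W + W) = (-5 + L)/((2*W)) = (-5 + L)*(1/(2*W)) = (-5 + L)/(2*W))
N(P) = (4 + P)**2
7490/N(-68) - 38112/m(-22, I(-11)) = 7490/((4 - 68)**2) - 38112*(-64/(-5 - 22)) = 7490/((-64)**2) - 38112/((1/2)*(-1/32)*(-27)) = 7490/4096 - 38112/27/64 = 7490*(1/4096) - 38112*64/27 = 3745/2048 - 813056/9 = -1665104983/18432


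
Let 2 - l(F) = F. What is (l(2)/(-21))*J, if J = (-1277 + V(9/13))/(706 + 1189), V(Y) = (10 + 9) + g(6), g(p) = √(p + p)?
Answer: 0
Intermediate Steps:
g(p) = √2*√p (g(p) = √(2*p) = √2*√p)
l(F) = 2 - F
V(Y) = 19 + 2*√3 (V(Y) = (10 + 9) + √2*√6 = 19 + 2*√3)
J = -1258/1895 + 2*√3/1895 (J = (-1277 + (19 + 2*√3))/(706 + 1189) = (-1258 + 2*√3)/1895 = (-1258 + 2*√3)*(1/1895) = -1258/1895 + 2*√3/1895 ≈ -0.66202)
(l(2)/(-21))*J = ((2 - 1*2)/(-21))*(-1258/1895 + 2*√3/1895) = ((2 - 2)*(-1/21))*(-1258/1895 + 2*√3/1895) = (0*(-1/21))*(-1258/1895 + 2*√3/1895) = 0*(-1258/1895 + 2*√3/1895) = 0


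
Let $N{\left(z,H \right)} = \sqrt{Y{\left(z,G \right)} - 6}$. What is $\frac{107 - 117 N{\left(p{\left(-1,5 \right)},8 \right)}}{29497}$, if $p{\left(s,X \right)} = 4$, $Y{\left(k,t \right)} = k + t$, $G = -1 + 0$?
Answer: $\frac{107}{29497} - \frac{9 i \sqrt{3}}{2269} \approx 0.0036275 - 0.0068702 i$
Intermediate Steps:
$G = -1$
$N{\left(z,H \right)} = \sqrt{-7 + z}$ ($N{\left(z,H \right)} = \sqrt{\left(z - 1\right) - 6} = \sqrt{\left(-1 + z\right) - 6} = \sqrt{-7 + z}$)
$\frac{107 - 117 N{\left(p{\left(-1,5 \right)},8 \right)}}{29497} = \frac{107 - 117 \sqrt{-7 + 4}}{29497} = \left(107 - 117 \sqrt{-3}\right) \frac{1}{29497} = \left(107 - 117 i \sqrt{3}\right) \frac{1}{29497} = \frac{107}{29497} - \frac{9 i \sqrt{3}}{2269}$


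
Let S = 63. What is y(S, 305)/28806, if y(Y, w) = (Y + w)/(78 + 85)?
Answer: 184/2347689 ≈ 7.8375e-5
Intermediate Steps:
y(Y, w) = Y/163 + w/163 (y(Y, w) = (Y + w)/163 = (Y + w)*(1/163) = Y/163 + w/163)
y(S, 305)/28806 = ((1/163)*63 + (1/163)*305)/28806 = (63/163 + 305/163)*(1/28806) = (368/163)*(1/28806) = 184/2347689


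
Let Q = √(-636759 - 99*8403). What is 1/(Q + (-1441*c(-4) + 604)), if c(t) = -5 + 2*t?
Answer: 19337/375388225 - 12*I*√10199/375388225 ≈ 5.1512e-5 - 3.2283e-6*I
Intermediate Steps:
Q = 12*I*√10199 (Q = √(-636759 - 831897) = √(-1468656) = 12*I*√10199 ≈ 1211.9*I)
1/(Q + (-1441*c(-4) + 604)) = 1/(12*I*√10199 + (-1441*(-5 + 2*(-4)) + 604)) = 1/(12*I*√10199 + (-1441*(-5 - 8) + 604)) = 1/(12*I*√10199 + (-1441*(-13) + 604)) = 1/(12*I*√10199 + (18733 + 604)) = 1/(12*I*√10199 + 19337) = 1/(19337 + 12*I*√10199)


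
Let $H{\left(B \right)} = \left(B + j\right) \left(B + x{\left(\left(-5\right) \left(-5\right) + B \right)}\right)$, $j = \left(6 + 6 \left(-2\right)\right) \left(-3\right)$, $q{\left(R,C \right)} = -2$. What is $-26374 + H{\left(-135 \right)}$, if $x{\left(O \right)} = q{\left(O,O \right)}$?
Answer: $-10345$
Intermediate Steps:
$j = 18$ ($j = \left(6 - 12\right) \left(-3\right) = \left(-6\right) \left(-3\right) = 18$)
$x{\left(O \right)} = -2$
$H{\left(B \right)} = \left(-2 + B\right) \left(18 + B\right)$ ($H{\left(B \right)} = \left(B + 18\right) \left(B - 2\right) = \left(18 + B\right) \left(-2 + B\right) = \left(-2 + B\right) \left(18 + B\right)$)
$-26374 + H{\left(-135 \right)} = -26374 + \left(-36 + \left(-135\right)^{2} + 16 \left(-135\right)\right) = -26374 - -16029 = -26374 + 16029 = -10345$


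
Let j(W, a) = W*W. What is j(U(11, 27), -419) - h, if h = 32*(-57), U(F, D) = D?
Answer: 2553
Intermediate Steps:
j(W, a) = W**2
h = -1824
j(U(11, 27), -419) - h = 27**2 - 1*(-1824) = 729 + 1824 = 2553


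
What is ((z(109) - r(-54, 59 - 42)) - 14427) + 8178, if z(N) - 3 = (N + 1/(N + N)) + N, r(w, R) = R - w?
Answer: -1329581/218 ≈ -6099.0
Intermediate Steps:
z(N) = 3 + 1/(2*N) + 2*N (z(N) = 3 + ((N + 1/(N + N)) + N) = 3 + ((N + 1/(2*N)) + N) = 3 + (1/(2*N) + 2*N) = 3 + 1/(2*N) + 2*N)
((z(109) - r(-54, 59 - 42)) - 14427) + 8178 = (((3 + (½)/109 + 2*109) - ((59 - 42) - 1*(-54))) - 14427) + 8178 = (((3 + (½)*(1/109) + 218) - (17 + 54)) - 14427) + 8178 = (((3 + 1/218 + 218) - 1*71) - 14427) + 8178 = ((48179/218 - 71) - 14427) + 8178 = (32701/218 - 14427) + 8178 = -3112385/218 + 8178 = -1329581/218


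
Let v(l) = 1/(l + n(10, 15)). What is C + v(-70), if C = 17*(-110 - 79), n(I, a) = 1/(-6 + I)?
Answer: -896431/279 ≈ -3213.0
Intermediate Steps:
C = -3213 (C = 17*(-189) = -3213)
v(l) = 1/(1/4 + l) (v(l) = 1/(l + 1/(-6 + 10)) = 1/(l + 1/4) = 1/(1/4 + l))
C + v(-70) = -3213 + 4/(1 + 4*(-70)) = -3213 + 4/(1 - 280) = -3213 + 4/(-279) = -3213 + 4*(-1/279) = -3213 - 4/279 = -896431/279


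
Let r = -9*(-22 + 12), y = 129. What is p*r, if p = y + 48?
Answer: 15930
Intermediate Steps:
p = 177 (p = 129 + 48 = 177)
r = 90 (r = -9*(-10) = 90)
p*r = 177*90 = 15930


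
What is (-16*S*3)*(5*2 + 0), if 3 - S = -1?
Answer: -1920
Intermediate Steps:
S = 4 (S = 3 - 1*(-1) = 3 + 1 = 4)
(-16*S*3)*(5*2 + 0) = (-16*4*3)*(5*2 + 0) = (-64*3)*(10 + 0) = -192*10 = -1920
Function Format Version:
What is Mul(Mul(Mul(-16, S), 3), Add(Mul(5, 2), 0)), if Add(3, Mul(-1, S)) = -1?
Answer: -1920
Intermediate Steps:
S = 4 (S = Add(3, Mul(-1, -1)) = Add(3, 1) = 4)
Mul(Mul(Mul(-16, S), 3), Add(Mul(5, 2), 0)) = Mul(Mul(Mul(-16, 4), 3), Add(Mul(5, 2), 0)) = Mul(Mul(-64, 3), Add(10, 0)) = Mul(-192, 10) = -1920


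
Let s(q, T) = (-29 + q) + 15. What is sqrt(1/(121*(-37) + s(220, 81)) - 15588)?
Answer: 7*I*sqrt(5803011971)/4271 ≈ 124.85*I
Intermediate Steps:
s(q, T) = -14 + q
sqrt(1/(121*(-37) + s(220, 81)) - 15588) = sqrt(1/(121*(-37) + (-14 + 220)) - 15588) = sqrt(1/(-4477 + 206) - 15588) = sqrt(1/(-4271) - 15588) = sqrt(-1/4271 - 15588) = sqrt(-66576349/4271) = 7*I*sqrt(5803011971)/4271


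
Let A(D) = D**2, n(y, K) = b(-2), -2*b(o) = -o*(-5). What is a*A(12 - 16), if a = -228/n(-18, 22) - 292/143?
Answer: -545024/715 ≈ -762.27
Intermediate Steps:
b(o) = -5*o/2 (b(o) = -(-o)*(-5)/2 = -5*o/2)
n(y, K) = 5 (n(y, K) = -5/2*(-2) = 5)
a = -34064/715 (a = -228/5 - 292/143 = -34064/715 ≈ -47.642)
a*A(12 - 16) = -34064*(12 - 16)**2/715 = -34064/715*(-4)**2 = -34064/715*16 = -545024/715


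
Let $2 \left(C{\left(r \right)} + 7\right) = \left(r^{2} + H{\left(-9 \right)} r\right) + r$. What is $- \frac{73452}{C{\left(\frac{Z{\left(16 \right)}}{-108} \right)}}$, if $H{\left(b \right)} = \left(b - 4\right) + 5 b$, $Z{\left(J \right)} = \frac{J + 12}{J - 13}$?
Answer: $\frac{481918572}{29743} \approx 16203.0$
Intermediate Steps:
$Z{\left(J \right)} = \frac{12 + J}{-13 + J}$
$H{\left(b \right)} = -4 + 6 b$ ($H{\left(b \right)} = \left(-4 + b\right) + 5 b = -4 + 6 b$)
$C{\left(r \right)} = -7 + \frac{r^{2}}{2} - \frac{57 r}{2}$ ($C{\left(r \right)} = -7 + \frac{\left(r^{2} + \left(-4 + 6 \left(-9\right)\right) r\right) + r}{2} = -7 + \frac{\left(r^{2} + \left(-4 - 54\right) r\right) + r}{2} = -7 + \frac{\left(r^{2} - 58 r\right) + r}{2} = -7 + \frac{r^{2} - 57 r}{2} = -7 + \left(\frac{r^{2}}{2} - \frac{57 r}{2}\right) = -7 + \frac{r^{2}}{2} - \frac{57 r}{2}$)
$- \frac{73452}{C{\left(\frac{Z{\left(16 \right)}}{-108} \right)}} = - \frac{73452}{-7 + \frac{\left(\frac{\frac{1}{-13 + 16} \left(12 + 16\right)}{-108}\right)^{2}}{2} - \frac{57 \frac{\frac{1}{-13 + 16} \left(12 + 16\right)}{-108}}{2}} = - \frac{73452}{-7 + \frac{\left(\frac{1}{3} \cdot 28 \left(- \frac{1}{108}\right)\right)^{2}}{2} - \frac{57 \cdot \frac{1}{3} \cdot 28 \left(- \frac{1}{108}\right)}{2}} = - \frac{73452}{-7 + \frac{\left(\frac{28}{3} \left(- \frac{1}{108}\right)\right)^{2}}{2} - \frac{57 \cdot \frac{28}{3} \left(- \frac{1}{108}\right)}{2}} = - \frac{73452}{-7 + \frac{\left(- \frac{7}{81}\right)^{2}}{2} - - \frac{133}{54}} = - \frac{73452}{-7 + \frac{1}{2} \cdot \frac{49}{6561} + \frac{133}{54}} = - \frac{73452}{-7 + \frac{49}{13122} + \frac{133}{54}} = - \frac{73452}{- \frac{29743}{6561}} = \left(-73452\right) \left(- \frac{6561}{29743}\right) = \frac{481918572}{29743}$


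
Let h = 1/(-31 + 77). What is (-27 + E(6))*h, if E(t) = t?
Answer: -21/46 ≈ -0.45652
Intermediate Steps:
h = 1/46 ≈ 0.021739
(-27 + E(6))*h = (-27 + 6)*(1/46) = -21*1/46 = -21/46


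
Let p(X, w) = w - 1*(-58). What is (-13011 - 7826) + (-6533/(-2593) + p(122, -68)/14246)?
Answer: -384811597349/18469939 ≈ -20834.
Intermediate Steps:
p(X, w) = 58 + w (p(X, w) = w + 58 = 58 + w)
(-13011 - 7826) + (-6533/(-2593) + p(122, -68)/14246) = (-13011 - 7826) + (-6533/(-2593) + (58 - 68)/14246) = -20837 + (-6533*(-1/2593) - 10*1/14246) = -20837 + (6533/2593 - 5/7123) = -20837 + 46521594/18469939 = -384811597349/18469939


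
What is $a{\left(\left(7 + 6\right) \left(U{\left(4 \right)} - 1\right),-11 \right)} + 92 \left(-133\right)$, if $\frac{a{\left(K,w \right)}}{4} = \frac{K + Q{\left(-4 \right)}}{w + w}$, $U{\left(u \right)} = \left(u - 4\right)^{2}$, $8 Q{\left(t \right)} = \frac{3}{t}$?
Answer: $- \frac{2153117}{176} \approx -12234.0$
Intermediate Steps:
$Q{\left(t \right)} = \frac{3}{8 t}$ ($Q{\left(t \right)} = \frac{3 \frac{1}{t}}{8} = \frac{3}{8 t}$)
$U{\left(u \right)} = \left(-4 + u\right)^{2}$
$a{\left(K,w \right)} = \frac{2 \left(- \frac{3}{32} + K\right)}{w}$ ($a{\left(K,w \right)} = 4 \frac{K + \frac{3}{8 \left(-4\right)}}{w + w} = 4 \frac{K + \frac{3}{8} \left(- \frac{1}{4}\right)}{2 w} = 4 \left(K - \frac{3}{32}\right) \frac{1}{2 w} = 4 \left(- \frac{3}{32} + K\right) \frac{1}{2 w} = 4 \frac{- \frac{3}{32} + K}{2 w} = \frac{2 \left(- \frac{3}{32} + K\right)}{w}$)
$a{\left(\left(7 + 6\right) \left(U{\left(4 \right)} - 1\right),-11 \right)} + 92 \left(-133\right) = \frac{-3 + 32 \left(7 + 6\right) \left(\left(-4 + 4\right)^{2} - 1\right)}{16 \left(-11\right)} + 92 \left(-133\right) = \frac{1}{16} \left(- \frac{1}{11}\right) \left(-3 + 32 \cdot 13 \left(0^{2} - 1\right)\right) - 12236 = \frac{1}{16} \left(- \frac{1}{11}\right) \left(-3 + 32 \cdot 13 \left(0 - 1\right)\right) - 12236 = \frac{1}{16} \left(- \frac{1}{11}\right) \left(-3 + 32 \cdot 13 \left(-1\right)\right) - 12236 = \frac{1}{16} \left(- \frac{1}{11}\right) \left(-3 + 32 \left(-13\right)\right) - 12236 = \frac{1}{16} \left(- \frac{1}{11}\right) \left(-3 - 416\right) - 12236 = \frac{1}{16} \left(- \frac{1}{11}\right) \left(-419\right) - 12236 = \frac{419}{176} - 12236 = - \frac{2153117}{176}$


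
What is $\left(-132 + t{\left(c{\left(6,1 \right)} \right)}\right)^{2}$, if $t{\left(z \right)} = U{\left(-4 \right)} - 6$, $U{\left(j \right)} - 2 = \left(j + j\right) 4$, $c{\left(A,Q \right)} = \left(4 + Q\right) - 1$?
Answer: $28224$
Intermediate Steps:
$c{\left(A,Q \right)} = 3 + Q$
$U{\left(j \right)} = 2 + 8 j$ ($U{\left(j \right)} = 2 + \left(j + j\right) 4 = 2 + 2 j 4 = 2 + 8 j$)
$t{\left(z \right)} = -36$ ($t{\left(z \right)} = \left(2 + 8 \left(-4\right)\right) - 6 = \left(2 - 32\right) - 6 = -30 - 6 = -36$)
$\left(-132 + t{\left(c{\left(6,1 \right)} \right)}\right)^{2} = \left(-132 - 36\right)^{2} = \left(-168\right)^{2} = 28224$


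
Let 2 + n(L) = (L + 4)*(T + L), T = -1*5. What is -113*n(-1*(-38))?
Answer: -156392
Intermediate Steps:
T = -5
n(L) = -2 + (-5 + L)*(4 + L) (n(L) = -2 + (L + 4)*(-5 + L) = -2 + (4 + L)*(-5 + L) = -2 + (-5 + L)*(4 + L))
-113*n(-1*(-38)) = -113*(-22 + (-1*(-38))**2 - (-1)*(-38)) = -113*(-22 + 38**2 - 1*38) = -113*(-22 + 1444 - 38) = -113*1384 = -156392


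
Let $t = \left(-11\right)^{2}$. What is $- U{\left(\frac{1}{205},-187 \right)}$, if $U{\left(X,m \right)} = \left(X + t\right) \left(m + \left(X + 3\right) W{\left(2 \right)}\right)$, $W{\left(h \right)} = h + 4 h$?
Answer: $\frac{31925322}{1681} \approx 18992.0$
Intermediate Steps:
$W{\left(h \right)} = 5 h$
$t = 121$
$U{\left(X,m \right)} = \left(121 + X\right) \left(30 + m + 10 X\right)$ ($U{\left(X,m \right)} = \left(X + 121\right) \left(m + \left(X + 3\right) 5 \cdot 2\right) = \left(121 + X\right) \left(m + \left(3 + X\right) 10\right) = \left(121 + X\right) \left(m + \left(30 + 10 X\right)\right) = \left(121 + X\right) \left(30 + m + 10 X\right)$)
$- U{\left(\frac{1}{205},-187 \right)} = - (3630 + 10 \left(\frac{1}{205}\right)^{2} + 121 \left(-187\right) + \frac{1240}{205} + \frac{1}{205} \left(-187\right)) = - (3630 + \frac{10}{42025} - 22627 + 1240 \cdot \frac{1}{205} + \frac{1}{205} \left(-187\right)) = - (3630 + 10 \cdot \frac{1}{42025} - 22627 + \frac{248}{41} - \frac{187}{205}) = - (3630 + \frac{2}{8405} - 22627 + \frac{248}{41} - \frac{187}{205}) = \left(-1\right) \left(- \frac{31925322}{1681}\right) = \frac{31925322}{1681}$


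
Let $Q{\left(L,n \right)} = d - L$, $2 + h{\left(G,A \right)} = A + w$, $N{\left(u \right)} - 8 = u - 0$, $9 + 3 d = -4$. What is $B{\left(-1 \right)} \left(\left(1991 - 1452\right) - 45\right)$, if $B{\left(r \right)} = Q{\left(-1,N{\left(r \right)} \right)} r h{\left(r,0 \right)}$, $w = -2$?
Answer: $- \frac{19760}{3} \approx -6586.7$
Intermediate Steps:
$d = - \frac{13}{3}$ ($d = -3 + \frac{1}{3} \left(-4\right) = -3 - \frac{4}{3} = - \frac{13}{3} \approx -4.3333$)
$N{\left(u \right)} = 8 + u$ ($N{\left(u \right)} = 8 + \left(u - 0\right) = 8 + \left(u + 0\right) = 8 + u$)
$h{\left(G,A \right)} = -4 + A$ ($h{\left(G,A \right)} = -2 + \left(A - 2\right) = -2 + \left(-2 + A\right) = -4 + A$)
$Q{\left(L,n \right)} = - \frac{13}{3} - L$
$B{\left(r \right)} = \frac{40 r}{3}$ ($B{\left(r \right)} = \left(- \frac{13}{3} - -1\right) r \left(-4 + 0\right) = \left(- \frac{13}{3} + 1\right) r \left(-4\right) = - \frac{10 r}{3} \left(-4\right) = \frac{40 r}{3}$)
$B{\left(-1 \right)} \left(\left(1991 - 1452\right) - 45\right) = \frac{40}{3} \left(-1\right) \left(\left(1991 - 1452\right) - 45\right) = - \frac{40 \left(539 - 45\right)}{3} = \left(- \frac{40}{3}\right) 494 = - \frac{19760}{3}$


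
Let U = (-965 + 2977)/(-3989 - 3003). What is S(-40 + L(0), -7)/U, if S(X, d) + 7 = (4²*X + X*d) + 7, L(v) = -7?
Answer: 739404/503 ≈ 1470.0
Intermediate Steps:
S(X, d) = 16*X + X*d (S(X, d) = -7 + ((4²*X + X*d) + 7) = -7 + ((16*X + X*d) + 7) = -7 + (7 + 16*X + X*d) = 16*X + X*d)
U = -503/1748 (U = 2012/(-6992) = 2012*(-1/6992) = -503/1748 ≈ -0.28776)
S(-40 + L(0), -7)/U = ((-40 - 7)*(16 - 7))/(-503/1748) = -47*9*(-1748/503) = -423*(-1748/503) = 739404/503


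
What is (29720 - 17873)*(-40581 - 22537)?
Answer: -747758946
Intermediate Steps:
(29720 - 17873)*(-40581 - 22537) = 11847*(-63118) = -747758946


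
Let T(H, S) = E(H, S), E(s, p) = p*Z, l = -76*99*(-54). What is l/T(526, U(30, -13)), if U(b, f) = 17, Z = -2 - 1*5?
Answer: -406296/119 ≈ -3414.3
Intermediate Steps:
Z = -7 (Z = -2 - 5 = -7)
l = 406296 (l = -7524*(-54) = 406296)
E(s, p) = -7*p (E(s, p) = p*(-7) = -7*p)
T(H, S) = -7*S
l/T(526, U(30, -13)) = 406296/((-7*17)) = 406296/(-119) = 406296*(-1/119) = -406296/119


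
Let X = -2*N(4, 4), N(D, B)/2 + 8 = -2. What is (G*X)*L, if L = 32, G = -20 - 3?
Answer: -29440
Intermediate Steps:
G = -23
N(D, B) = -20 (N(D, B) = -16 + 2*(-2) = -16 - 4 = -20)
X = 40 (X = -2*(-20) = 40)
(G*X)*L = -23*40*32 = -920*32 = -29440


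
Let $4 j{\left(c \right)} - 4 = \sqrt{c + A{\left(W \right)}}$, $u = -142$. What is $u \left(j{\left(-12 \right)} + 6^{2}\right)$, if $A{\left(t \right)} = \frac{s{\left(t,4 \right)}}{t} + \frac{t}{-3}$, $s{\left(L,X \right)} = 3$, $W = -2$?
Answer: $-5254 - \frac{71 i \sqrt{462}}{12} \approx -5254.0 - 127.17 i$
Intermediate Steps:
$A{\left(t \right)} = \frac{3}{t} - \frac{t}{3}$ ($A{\left(t \right)} = \frac{3}{t} + \frac{t}{-3} = \frac{3}{t} + t \left(- \frac{1}{3}\right) = \frac{3}{t} - \frac{t}{3}$)
$j{\left(c \right)} = 1 + \frac{\sqrt{- \frac{5}{6} + c}}{4}$ ($j{\left(c \right)} = 1 + \frac{\sqrt{c + \left(\frac{3}{-2} - - \frac{2}{3}\right)}}{4} = 1 + \frac{\sqrt{c + \left(3 \left(- \frac{1}{2}\right) + \frac{2}{3}\right)}}{4} = 1 + \frac{\sqrt{c + \left(- \frac{3}{2} + \frac{2}{3}\right)}}{4} = 1 + \frac{\sqrt{c - \frac{5}{6}}}{4} = 1 + \frac{\sqrt{- \frac{5}{6} + c}}{4}$)
$u \left(j{\left(-12 \right)} + 6^{2}\right) = - 142 \left(\left(1 + \frac{\sqrt{-30 + 36 \left(-12\right)}}{24}\right) + 6^{2}\right) = - 142 \left(\left(1 + \frac{\sqrt{-30 - 432}}{24}\right) + 36\right) = - 142 \left(\left(1 + \frac{\sqrt{-462}}{24}\right) + 36\right) = - 142 \left(\left(1 + \frac{i \sqrt{462}}{24}\right) + 36\right) = - 142 \left(37 + \frac{i \sqrt{462}}{24}\right) = -5254 - \frac{71 i \sqrt{462}}{12}$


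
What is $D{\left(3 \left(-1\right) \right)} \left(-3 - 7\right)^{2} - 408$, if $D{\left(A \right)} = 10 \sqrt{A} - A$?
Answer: $-108 + 1000 i \sqrt{3} \approx -108.0 + 1732.1 i$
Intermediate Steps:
$D{\left(A \right)} = - A + 10 \sqrt{A}$
$D{\left(3 \left(-1\right) \right)} \left(-3 - 7\right)^{2} - 408 = \left(- 3 \left(-1\right) + 10 \sqrt{3 \left(-1\right)}\right) \left(-3 - 7\right)^{2} - 408 = \left(\left(-1\right) \left(-3\right) + 10 \sqrt{-3}\right) \left(-10\right)^{2} - 408 = \left(3 + 10 i \sqrt{3}\right) 100 - 408 = \left(300 + 1000 i \sqrt{3}\right) - 408 = -108 + 1000 i \sqrt{3}$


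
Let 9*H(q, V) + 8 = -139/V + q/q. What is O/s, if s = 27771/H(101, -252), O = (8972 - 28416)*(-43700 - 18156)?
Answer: -488608276000/15746157 ≈ -31030.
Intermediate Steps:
H(q, V) = -7/9 - 139/(9*V) (H(q, V) = -8/9 + (-139/V + q/q)/9 = -8/9 + (-139/V + 1)/9 = -8/9 + (1 - 139/V)/9 = -8/9 + (⅑ - 139/(9*V)) = -7/9 - 139/(9*V))
O = 1202728064 (O = -19444*(-61856) = 1202728064)
s = -62984628/1625 (s = 27771/(((⅑)*(-139 - 7*(-252))/(-252))) = 27771/(((⅑)*(-1/252)*(-139 + 1764))) = 27771/(((⅑)*(-1/252)*1625)) = 27771/(-1625/2268) = 27771*(-2268/1625) = -62984628/1625 ≈ -38760.)
O/s = 1202728064/(-62984628/1625) = 1202728064*(-1625/62984628) = -488608276000/15746157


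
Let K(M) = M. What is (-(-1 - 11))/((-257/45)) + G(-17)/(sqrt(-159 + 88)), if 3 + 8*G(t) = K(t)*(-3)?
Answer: -540/257 - 6*I*sqrt(71)/71 ≈ -2.1012 - 0.71207*I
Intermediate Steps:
G(t) = -3/8 - 3*t/8 (G(t) = -3/8 + (t*(-3))/8 = -3/8 + (-3*t)/8 = -3/8 - 3*t/8)
(-(-1 - 11))/((-257/45)) + G(-17)/(sqrt(-159 + 88)) = (-(-1 - 11))/((-257/45)) + (-3/8 - 3/8*(-17))/(sqrt(-159 + 88)) = (-1*(-12))/((-257*1/45)) + (-3/8 + 51/8)/(sqrt(-71)) = 12/(-257/45) + 6/((I*sqrt(71))) = 12*(-45/257) + 6*(-I*sqrt(71)/71) = -540/257 - 6*I*sqrt(71)/71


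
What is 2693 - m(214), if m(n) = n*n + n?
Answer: -43317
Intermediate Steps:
m(n) = n + n² (m(n) = n² + n = n + n²)
2693 - m(214) = 2693 - 214*(1 + 214) = 2693 - 214*215 = 2693 - 1*46010 = 2693 - 46010 = -43317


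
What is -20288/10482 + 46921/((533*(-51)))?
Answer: -173885771/47488701 ≈ -3.6616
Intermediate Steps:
-20288/10482 + 46921/((533*(-51))) = -20288*1/10482 + 46921/(-27183) = -10144/5241 + 46921*(-1/27183) = -10144/5241 - 46921/27183 = -173885771/47488701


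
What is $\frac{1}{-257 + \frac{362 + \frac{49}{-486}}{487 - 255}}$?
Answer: $- \frac{112752}{28801381} \approx -0.0039148$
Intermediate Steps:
$\frac{1}{-257 + \frac{362 + \frac{49}{-486}}{487 - 255}} = \frac{1}{-257 + \frac{362 + 49 \left(- \frac{1}{486}\right)}{232}} = \frac{1}{-257 + \left(362 - \frac{49}{486}\right) \frac{1}{232}} = \frac{1}{-257 + \frac{175883}{486} \cdot \frac{1}{232}} = \frac{1}{-257 + \frac{175883}{112752}} = \frac{1}{- \frac{28801381}{112752}} = - \frac{112752}{28801381}$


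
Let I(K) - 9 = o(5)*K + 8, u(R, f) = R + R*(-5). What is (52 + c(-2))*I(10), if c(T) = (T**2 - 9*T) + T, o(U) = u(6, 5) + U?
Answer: -12456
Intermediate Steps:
u(R, f) = -4*R (u(R, f) = R - 5*R = -4*R)
o(U) = -24 + U (o(U) = -4*6 + U = -24 + U)
c(T) = T**2 - 8*T
I(K) = 17 - 19*K (I(K) = 9 + ((-24 + 5)*K + 8) = 9 + (-19*K + 8) = 9 + (8 - 19*K) = 17 - 19*K)
(52 + c(-2))*I(10) = (52 - 2*(-8 - 2))*(17 - 19*10) = (52 - 2*(-10))*(17 - 190) = (52 + 20)*(-173) = 72*(-173) = -12456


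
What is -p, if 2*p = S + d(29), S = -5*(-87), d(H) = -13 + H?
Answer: -451/2 ≈ -225.50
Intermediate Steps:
S = 435
p = 451/2 (p = (435 + (-13 + 29))/2 = (435 + 16)/2 = (1/2)*451 = 451/2 ≈ 225.50)
-p = -1*451/2 = -451/2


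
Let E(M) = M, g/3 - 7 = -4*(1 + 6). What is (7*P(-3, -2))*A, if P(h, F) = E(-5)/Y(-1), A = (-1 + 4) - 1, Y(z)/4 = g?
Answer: 5/18 ≈ 0.27778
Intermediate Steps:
g = -63 (g = 21 + 3*(-4*(1 + 6)) = 21 + 3*(-4*7) = 21 + 3*(-28) = 21 - 84 = -63)
Y(z) = -252 (Y(z) = 4*(-63) = -252)
A = 2 (A = 3 - 1 = 2)
P(h, F) = 5/252 (P(h, F) = -5/(-252) = -5*(-1/252) = 5/252)
(7*P(-3, -2))*A = (7*(5/252))*2 = (5/36)*2 = 5/18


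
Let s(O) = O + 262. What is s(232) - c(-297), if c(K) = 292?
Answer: 202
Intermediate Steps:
s(O) = 262 + O
s(232) - c(-297) = (262 + 232) - 1*292 = 494 - 292 = 202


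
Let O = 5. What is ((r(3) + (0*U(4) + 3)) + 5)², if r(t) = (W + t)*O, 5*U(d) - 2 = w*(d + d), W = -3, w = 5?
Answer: 64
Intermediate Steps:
U(d) = ⅖ + 2*d (U(d) = ⅖ + (5*(d + d))/5 = ⅖ + (5*(2*d))/5 = ⅖ + (10*d)/5 = ⅖ + 2*d)
r(t) = -15 + 5*t (r(t) = (-3 + t)*5 = -15 + 5*t)
((r(3) + (0*U(4) + 3)) + 5)² = (((-15 + 5*3) + (0*(⅖ + 2*4) + 3)) + 5)² = (((-15 + 15) + (0*(⅖ + 8) + 3)) + 5)² = ((0 + (0*(42/5) + 3)) + 5)² = ((0 + (0 + 3)) + 5)² = ((0 + 3) + 5)² = (3 + 5)² = 8² = 64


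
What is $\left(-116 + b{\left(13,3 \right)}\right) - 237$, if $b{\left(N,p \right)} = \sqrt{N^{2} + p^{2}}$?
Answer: $-353 + \sqrt{178} \approx -339.66$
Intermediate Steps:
$\left(-116 + b{\left(13,3 \right)}\right) - 237 = \left(-116 + \sqrt{13^{2} + 3^{2}}\right) - 237 = \left(-116 + \sqrt{169 + 9}\right) - 237 = \left(-116 + \sqrt{178}\right) - 237 = -353 + \sqrt{178}$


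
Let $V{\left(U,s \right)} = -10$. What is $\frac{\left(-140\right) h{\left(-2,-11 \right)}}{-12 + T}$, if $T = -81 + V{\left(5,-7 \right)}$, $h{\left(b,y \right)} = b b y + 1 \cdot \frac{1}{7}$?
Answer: $- \frac{6140}{103} \approx -59.612$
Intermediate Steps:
$h{\left(b,y \right)} = \frac{1}{7} + y b^{2}$ ($h{\left(b,y \right)} = b^{2} y + 1 \cdot \frac{1}{7} = y b^{2} + \frac{1}{7} = \frac{1}{7} + y b^{2}$)
$T = -91$ ($T = -81 - 10 = -91$)
$\frac{\left(-140\right) h{\left(-2,-11 \right)}}{-12 + T} = \frac{\left(-140\right) \left(\frac{1}{7} - 11 \left(-2\right)^{2}\right)}{-12 - 91} = \frac{\left(-140\right) \left(\frac{1}{7} - 44\right)}{-103} = - 140 \left(\frac{1}{7} - 44\right) \left(- \frac{1}{103}\right) = \left(-140\right) \left(- \frac{307}{7}\right) \left(- \frac{1}{103}\right) = 6140 \left(- \frac{1}{103}\right) = - \frac{6140}{103}$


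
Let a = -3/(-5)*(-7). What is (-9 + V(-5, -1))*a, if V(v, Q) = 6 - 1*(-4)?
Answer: -21/5 ≈ -4.2000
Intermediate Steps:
a = -21/5 (a = -3*(-⅕)*(-7) = (⅗)*(-7) = -21/5 ≈ -4.2000)
V(v, Q) = 10 (V(v, Q) = 6 + 4 = 10)
(-9 + V(-5, -1))*a = (-9 + 10)*(-21/5) = 1*(-21/5) = -21/5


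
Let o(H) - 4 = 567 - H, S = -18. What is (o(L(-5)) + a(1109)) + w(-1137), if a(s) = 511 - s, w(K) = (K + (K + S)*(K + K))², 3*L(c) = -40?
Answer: 20677120082626/3 ≈ 6.8924e+12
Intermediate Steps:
L(c) = -40/3 (L(c) = (⅓)*(-40) = -40/3)
w(K) = (K + 2*K*(-18 + K))² (w(K) = (K + (K - 18)*(K + K))² = (K + (-18 + K)*(2*K))² = (K + 2*K*(-18 + K))²)
o(H) = 571 - H (o(H) = 4 + (567 - H) = 571 - H)
(o(L(-5)) + a(1109)) + w(-1137) = ((571 - 1*(-40/3)) + (511 - 1*1109)) + (-1137)²*(-35 + 2*(-1137))² = ((571 + 40/3) + (511 - 1109)) + 1292769*(-35 - 2274)² = (1753/3 - 598) + 1292769*(-2309)² = -41/3 + 1292769*5331481 = -41/3 + 6892373360889 = 20677120082626/3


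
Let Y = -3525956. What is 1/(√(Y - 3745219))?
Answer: -I*√290847/1454235 ≈ -0.00037085*I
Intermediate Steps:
1/(√(Y - 3745219)) = 1/(√(-3525956 - 3745219)) = 1/(√(-7271175)) = 1/(5*I*√290847) = -I*√290847/1454235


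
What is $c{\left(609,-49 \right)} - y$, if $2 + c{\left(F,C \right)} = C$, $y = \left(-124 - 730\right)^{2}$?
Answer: $-729367$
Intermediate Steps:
$y = 729316$ ($y = \left(-854\right)^{2} = 729316$)
$c{\left(F,C \right)} = -2 + C$
$c{\left(609,-49 \right)} - y = \left(-2 - 49\right) - 729316 = -51 - 729316 = -729367$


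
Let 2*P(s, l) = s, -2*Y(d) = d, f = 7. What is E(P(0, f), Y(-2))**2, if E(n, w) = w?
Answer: 1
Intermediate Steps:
Y(d) = -d/2
P(s, l) = s/2
E(P(0, f), Y(-2))**2 = (-1/2*(-2))**2 = 1**2 = 1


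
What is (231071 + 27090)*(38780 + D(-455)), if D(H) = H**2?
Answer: 63457264605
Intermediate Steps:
(231071 + 27090)*(38780 + D(-455)) = (231071 + 27090)*(38780 + (-455)**2) = 258161*(38780 + 207025) = 258161*245805 = 63457264605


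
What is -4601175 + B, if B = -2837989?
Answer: -7439164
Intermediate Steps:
-4601175 + B = -4601175 - 2837989 = -7439164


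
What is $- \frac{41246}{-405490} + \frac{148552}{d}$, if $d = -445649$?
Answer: $- \frac{510428193}{2203734305} \approx -0.23162$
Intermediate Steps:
$- \frac{41246}{-405490} + \frac{148552}{d} = - \frac{41246}{-405490} + \frac{148552}{-445649} = \left(-41246\right) \left(- \frac{1}{405490}\right) + 148552 \left(- \frac{1}{445649}\right) = \frac{503}{4945} - \frac{148552}{445649} = - \frac{510428193}{2203734305}$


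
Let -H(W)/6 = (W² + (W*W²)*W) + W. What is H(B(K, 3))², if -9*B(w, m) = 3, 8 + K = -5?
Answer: 1156/729 ≈ 1.5857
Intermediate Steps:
K = -13 (K = -8 - 5 = -13)
B(w, m) = -⅓ (B(w, m) = -⅑*3 = -⅓)
H(W) = -6*W - 6*W² - 6*W⁴ (H(W) = -6*((W² + (W*W²)*W) + W) = -6*((W² + W³*W) + W) = -6*((W² + W⁴) + W) = -6*(W + W² + W⁴) = -6*W - 6*W² - 6*W⁴)
H(B(K, 3))² = (-6*(-⅓)*(1 - ⅓ + (-⅓)³))² = (-6*(-⅓)*(1 - ⅓ - 1/27))² = (-6*(-⅓)*17/27)² = (34/27)² = 1156/729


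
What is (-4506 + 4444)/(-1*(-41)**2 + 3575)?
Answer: -31/947 ≈ -0.032735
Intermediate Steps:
(-4506 + 4444)/(-1*(-41)**2 + 3575) = -62/(-1*1681 + 3575) = -62/(-1681 + 3575) = -62/1894 = -62*1/1894 = -31/947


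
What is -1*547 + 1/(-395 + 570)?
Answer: -95724/175 ≈ -546.99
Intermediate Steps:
-1*547 + 1/(-395 + 570) = -547 + 1/175 = -95724/175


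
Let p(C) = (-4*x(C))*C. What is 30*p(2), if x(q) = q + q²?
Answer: -1440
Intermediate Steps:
p(C) = -4*C²*(1 + C) (p(C) = (-4*C*(1 + C))*C = -4*C²*(1 + C))
30*p(2) = 30*(4*2²*(-1 - 1*2)) = 30*(4*4*(-1 - 2)) = 30*(4*4*(-3)) = 30*(-48) = -1440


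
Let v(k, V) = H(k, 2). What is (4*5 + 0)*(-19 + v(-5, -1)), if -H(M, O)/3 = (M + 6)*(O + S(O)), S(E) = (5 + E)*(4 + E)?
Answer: -3020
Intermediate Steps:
S(E) = (4 + E)*(5 + E)
H(M, O) = -3*(6 + M)*(20 + O² + 10*O) (H(M, O) = -3*(M + 6)*(O + (20 + O² + 9*O)) = -3*(6 + M)*(20 + O² + 10*O))
v(k, V) = -792 - 132*k (v(k, V) = -360 - 180*2 - 18*2² - 3*k*2 - 3*k*(20 + 2² + 9*2) = -360 - 360 - 18*4 - 6*k - 3*k*(20 + 4 + 18) = -360 - 360 - 72 - 6*k - 3*k*42 = -360 - 360 - 72 - 6*k - 126*k = -792 - 132*k)
(4*5 + 0)*(-19 + v(-5, -1)) = (4*5 + 0)*(-19 + (-792 - 132*(-5))) = (20 + 0)*(-19 + (-792 + 660)) = 20*(-19 - 132) = 20*(-151) = -3020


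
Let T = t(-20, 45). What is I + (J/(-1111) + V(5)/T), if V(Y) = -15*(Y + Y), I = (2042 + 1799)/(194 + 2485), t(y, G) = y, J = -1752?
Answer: 62567453/5952738 ≈ 10.511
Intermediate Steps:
T = -20
I = 3841/2679 ≈ 1.4337
V(Y) = -30*Y
I + (J/(-1111) + V(5)/T) = 3841/2679 + (-1752/(-1111) - 30*5/(-20)) = 3841/2679 + (-1752*(-1/1111) - 150*(-1/20)) = 3841/2679 + (1752/1111 + 15/2) = 3841/2679 + 20169/2222 = 62567453/5952738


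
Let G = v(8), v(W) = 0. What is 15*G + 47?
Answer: 47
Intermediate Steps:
G = 0
15*G + 47 = 15*0 + 47 = 0 + 47 = 47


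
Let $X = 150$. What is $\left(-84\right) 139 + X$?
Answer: $-11526$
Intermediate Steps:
$\left(-84\right) 139 + X = \left(-84\right) 139 + 150 = -11676 + 150 = -11526$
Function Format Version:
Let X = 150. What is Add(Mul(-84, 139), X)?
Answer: -11526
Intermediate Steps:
Add(Mul(-84, 139), X) = Add(Mul(-84, 139), 150) = Add(-11676, 150) = -11526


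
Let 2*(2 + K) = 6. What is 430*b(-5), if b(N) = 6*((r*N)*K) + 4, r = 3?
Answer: -36980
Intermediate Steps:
K = 1 (K = -2 + (½)*6 = -2 + 3 = 1)
b(N) = 4 + 18*N (b(N) = 6*((3*N)*1) + 4 = 6*(3*N) + 4 = 18*N + 4 = 4 + 18*N)
430*b(-5) = 430*(4 + 18*(-5)) = 430*(4 - 90) = 430*(-86) = -36980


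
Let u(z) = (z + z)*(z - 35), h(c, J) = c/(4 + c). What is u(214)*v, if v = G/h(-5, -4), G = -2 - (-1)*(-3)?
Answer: -76612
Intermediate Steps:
h(c, J) = c/(4 + c)
G = -5 (G = -2 - 1*3 = -2 - 3 = -5)
u(z) = 2*z*(-35 + z) (u(z) = (2*z)*(-35 + z) = 2*z*(-35 + z))
v = -1 (v = -5/((-5/(4 - 5))) = -5/((-5/(-1))) = -5/((-5*(-1))) = -5/5 = -5*⅕ = -1)
u(214)*v = (2*214*(-35 + 214))*(-1) = (2*214*179)*(-1) = 76612*(-1) = -76612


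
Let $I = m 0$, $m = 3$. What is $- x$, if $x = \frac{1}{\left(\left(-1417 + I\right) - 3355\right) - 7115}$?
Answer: $\frac{1}{11887} \approx 8.4126 \cdot 10^{-5}$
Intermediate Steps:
$I = 0$ ($I = 3 \cdot 0 = 0$)
$x = - \frac{1}{11887}$ ($x = \frac{1}{\left(\left(-1417 + 0\right) - 3355\right) - 7115} = \frac{1}{\left(-1417 - 3355\right) - 7115} = \frac{1}{-4772 - 7115} = \frac{1}{-11887} = - \frac{1}{11887} \approx -8.4126 \cdot 10^{-5}$)
$- x = \left(-1\right) \left(- \frac{1}{11887}\right) = \frac{1}{11887}$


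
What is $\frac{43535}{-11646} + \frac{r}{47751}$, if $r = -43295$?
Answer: $- \frac{861017785}{185369382} \approx -4.6449$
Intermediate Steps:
$\frac{43535}{-11646} + \frac{r}{47751} = \frac{43535}{-11646} - \frac{43295}{47751} = 43535 \left(- \frac{1}{11646}\right) - \frac{43295}{47751} = - \frac{43535}{11646} - \frac{43295}{47751} = - \frac{861017785}{185369382}$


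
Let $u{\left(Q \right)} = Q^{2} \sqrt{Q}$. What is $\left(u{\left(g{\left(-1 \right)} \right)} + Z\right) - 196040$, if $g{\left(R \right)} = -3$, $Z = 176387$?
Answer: $-19653 + 9 i \sqrt{3} \approx -19653.0 + 15.588 i$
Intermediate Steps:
$u{\left(Q \right)} = Q^{\frac{5}{2}}$
$\left(u{\left(g{\left(-1 \right)} \right)} + Z\right) - 196040 = \left(\left(-3\right)^{\frac{5}{2}} + 176387\right) - 196040 = \left(9 i \sqrt{3} + 176387\right) - 196040 = \left(176387 + 9 i \sqrt{3}\right) - 196040 = -19653 + 9 i \sqrt{3}$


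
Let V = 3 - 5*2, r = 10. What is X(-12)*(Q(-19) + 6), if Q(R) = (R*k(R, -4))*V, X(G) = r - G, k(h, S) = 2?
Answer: 5984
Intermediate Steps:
V = -7 (V = 3 - 10 = -7)
X(G) = 10 - G
Q(R) = -14*R (Q(R) = (R*2)*(-7) = (2*R)*(-7) = -14*R)
X(-12)*(Q(-19) + 6) = (10 - 1*(-12))*(-14*(-19) + 6) = (10 + 12)*(266 + 6) = 22*272 = 5984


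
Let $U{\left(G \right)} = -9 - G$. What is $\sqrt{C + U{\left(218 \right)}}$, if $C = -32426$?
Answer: $i \sqrt{32653} \approx 180.7 i$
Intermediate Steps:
$\sqrt{C + U{\left(218 \right)}} = \sqrt{-32426 - 227} = \sqrt{-32653} = i \sqrt{32653}$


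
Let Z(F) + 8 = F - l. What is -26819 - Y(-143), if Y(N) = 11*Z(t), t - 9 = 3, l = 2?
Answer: -26841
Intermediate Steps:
t = 12 (t = 9 + 3 = 12)
Z(F) = -10 + F (Z(F) = -8 + (F - 1*2) = -8 + (F - 2) = -8 + (-2 + F) = -10 + F)
Y(N) = 22 (Y(N) = 11*(-10 + 12) = 11*2 = 22)
-26819 - Y(-143) = -26819 - 1*22 = -26819 - 22 = -26841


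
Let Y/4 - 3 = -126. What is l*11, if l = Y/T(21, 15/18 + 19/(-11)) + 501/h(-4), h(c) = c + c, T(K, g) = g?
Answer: 2532387/472 ≈ 5365.2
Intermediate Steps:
h(c) = 2*c
Y = -492 (Y = 12 + 4*(-126) = 12 - 504 = -492)
l = 230217/472 (l = -492/(15/18 + 19/(-11)) + 501/((2*(-4))) = -492/(15*(1/18) + 19*(-1/11)) + 501/(-8) = -492/(⅚ - 19/11) + 501*(-⅛) = -492/(-59/66) - 501/8 = -492*(-66/59) - 501/8 = 32472/59 - 501/8 = 230217/472 ≈ 487.75)
l*11 = (230217/472)*11 = 2532387/472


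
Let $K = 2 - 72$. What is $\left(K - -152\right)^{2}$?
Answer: $6724$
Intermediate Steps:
$K = -70$ ($K = 2 - 72 = -70$)
$\left(K - -152\right)^{2} = \left(-70 - -152\right)^{2} = \left(-70 + 152\right)^{2} = 82^{2} = 6724$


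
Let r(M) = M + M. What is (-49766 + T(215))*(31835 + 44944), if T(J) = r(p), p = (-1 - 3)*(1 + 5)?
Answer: -3824669106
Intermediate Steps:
p = -24 (p = -4*6 = -24)
r(M) = 2*M
T(J) = -48 (T(J) = 2*(-24) = -48)
(-49766 + T(215))*(31835 + 44944) = (-49766 - 48)*(31835 + 44944) = -49814*76779 = -3824669106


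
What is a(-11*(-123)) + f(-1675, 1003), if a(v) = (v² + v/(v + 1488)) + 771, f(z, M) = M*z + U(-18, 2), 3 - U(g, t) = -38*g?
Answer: 142688729/947 ≈ 1.5067e+5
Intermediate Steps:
U(g, t) = 3 + 38*g (U(g, t) = 3 - (-38)*g = 3 + 38*g)
f(z, M) = -681 + M*z (f(z, M) = M*z + (3 + 38*(-18)) = M*z + (3 - 684) = M*z - 681 = -681 + M*z)
a(v) = 771 + v² + v/(1488 + v) (a(v) = (v² + v/(1488 + v)) + 771 = 771 + v² + v/(1488 + v))
a(-11*(-123)) + f(-1675, 1003) = (1147248 + (-11*(-123))³ + 772*(-11*(-123)) + 1488*(-11*(-123))²)/(1488 - 11*(-123)) + (-681 + 1003*(-1675)) = (1147248 + 1353³ + 772*1353 + 1488*1353²)/(1488 + 1353) + (-681 - 1680025) = (1147248 + 2476813977 + 1044516 + 1488*1830609)/2841 - 1680706 = (1147248 + 2476813977 + 1044516 + 2723946192)/2841 - 1680706 = (1/2841)*5202951933 - 1680706 = 1734317311/947 - 1680706 = 142688729/947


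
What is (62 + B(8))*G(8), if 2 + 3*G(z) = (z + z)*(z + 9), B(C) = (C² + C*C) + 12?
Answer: 18180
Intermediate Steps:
B(C) = 12 + 2*C² (B(C) = (C² + C²) + 12 = 2*C² + 12 = 12 + 2*C²)
G(z) = -⅔ + 2*z*(9 + z)/3 (G(z) = -⅔ + ((z + z)*(z + 9))/3 = -⅔ + ((2*z)*(9 + z))/3 = -⅔ + (2*z*(9 + z))/3 = -⅔ + 2*z*(9 + z)/3)
(62 + B(8))*G(8) = (62 + (12 + 2*8²))*(-⅔ + 6*8 + (⅔)*8²) = (62 + (12 + 2*64))*(-⅔ + 48 + (⅔)*64) = (62 + (12 + 128))*(-⅔ + 48 + 128/3) = (62 + 140)*90 = 202*90 = 18180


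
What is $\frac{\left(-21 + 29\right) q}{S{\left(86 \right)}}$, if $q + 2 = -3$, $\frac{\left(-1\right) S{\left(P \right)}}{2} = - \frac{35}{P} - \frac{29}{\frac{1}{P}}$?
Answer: $- \frac{1720}{214519} \approx -0.0080179$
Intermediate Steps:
$S{\left(P \right)} = 58 P + \frac{70}{P}$ ($S{\left(P \right)} = - 2 \left(- \frac{35}{P} - \frac{29}{\frac{1}{P}}\right) = - 2 \left(- \frac{35}{P} - 29 P\right) = 58 P + \frac{70}{P}$)
$q = -5$ ($q = -2 - 3 = -5$)
$\frac{\left(-21 + 29\right) q}{S{\left(86 \right)}} = \frac{\left(-21 + 29\right) \left(-5\right)}{58 \cdot 86 + \frac{70}{86}} = \frac{8 \left(-5\right)}{4988 + 70 \cdot \frac{1}{86}} = - \frac{40}{4988 + \frac{35}{43}} = - \frac{40}{\frac{214519}{43}} = \left(-40\right) \frac{43}{214519} = - \frac{1720}{214519}$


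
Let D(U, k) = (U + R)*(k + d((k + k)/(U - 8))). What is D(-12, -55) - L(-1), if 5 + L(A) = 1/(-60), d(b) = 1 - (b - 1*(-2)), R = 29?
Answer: -62429/60 ≈ -1040.5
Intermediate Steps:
d(b) = -1 - b (d(b) = 1 - (b + 2) = 1 - (2 + b) = 1 + (-2 - b) = -1 - b)
D(U, k) = (29 + U)*(-1 + k - 2*k/(-8 + U)) (D(U, k) = (U + 29)*(k + (-1 - (k + k)/(U - 8))) = (29 + U)*(k + (-1 - 2*k/(-8 + U))) = (29 + U)*(-1 + k - 2*k/(-8 + U)))
L(A) = -301/60 (L(A) = -5 + 1/(-60) = -5 - 1/60 = -301/60)
D(-12, -55) - L(-1) = (232 - 1*(-12)² - 290*(-55) - 21*(-12) - 55*(-12)² + 19*(-12)*(-55))/(-8 - 12) - 1*(-301/60) = (232 - 1*144 + 15950 + 252 - 55*144 + 12540)/(-20) + 301/60 = -(232 - 144 + 15950 + 252 - 7920 + 12540)/20 + 301/60 = -1/20*20910 + 301/60 = -2091/2 + 301/60 = -62429/60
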